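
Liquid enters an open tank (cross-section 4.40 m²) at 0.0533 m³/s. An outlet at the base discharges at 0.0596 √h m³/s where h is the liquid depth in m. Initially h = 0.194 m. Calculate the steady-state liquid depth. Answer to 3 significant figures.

Accumulation of liquid (constant cross-section A): A dh/dt = Q_in − 0.0596 √h. At steady state dh/dt = 0:
Q_in = 0.0596 √h_ss ⇒ √h_ss = 0.0533/0.0596 = 0.89430.
h_ss = 0.89430² = 0.79976 m. (Since h₀ = 0.194 m < h_ss, the level will rise toward this value.)

0.800 m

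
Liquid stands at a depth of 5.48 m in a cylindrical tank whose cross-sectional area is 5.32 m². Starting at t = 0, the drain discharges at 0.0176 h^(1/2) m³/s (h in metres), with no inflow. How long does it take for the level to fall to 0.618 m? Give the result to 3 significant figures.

940 s

With no inflow, A dh/dt = −0.0176 √h.
This is separable: 2 d(√h)/dt = −0.0176/A, so √h = √h₀ − (0.0176/(2A)) t.
t = 2A(√h₀ − √h)/0.0176 = 2·5.32·(√5.48 − √0.618)/0.0176
  = 10.640 × (2.3409 − 0.78613) / 0.0176 = 939.95 s.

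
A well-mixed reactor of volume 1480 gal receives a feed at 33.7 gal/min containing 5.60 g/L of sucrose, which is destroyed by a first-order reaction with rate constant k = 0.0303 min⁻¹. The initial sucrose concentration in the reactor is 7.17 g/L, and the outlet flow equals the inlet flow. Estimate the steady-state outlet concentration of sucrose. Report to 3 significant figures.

V dC/dt = Q(C_in − C) − k V C.
At steady state: 0 = Q C_in − (Q + kV) C_ss, so C_ss = Q C_in/(Q + kV).
C_ss = 33.7·5.60/(33.7 + 0.0303·1480) = 188.72/78.544 = 2.4027 g/L.

2.40 g/L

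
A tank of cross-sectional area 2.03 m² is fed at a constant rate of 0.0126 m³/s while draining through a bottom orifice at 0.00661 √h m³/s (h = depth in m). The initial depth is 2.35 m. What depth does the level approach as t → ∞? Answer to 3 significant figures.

3.63 m

Accumulation of liquid (constant cross-section A): A dh/dt = Q_in − 0.00661 √h. At steady state dh/dt = 0:
Q_in = 0.00661 √h_ss ⇒ √h_ss = 0.0126/0.00661 = 1.9062.
h_ss = 1.9062² = 3.6336 m. (Since h₀ = 2.35 m < h_ss, the level will rise toward this value.)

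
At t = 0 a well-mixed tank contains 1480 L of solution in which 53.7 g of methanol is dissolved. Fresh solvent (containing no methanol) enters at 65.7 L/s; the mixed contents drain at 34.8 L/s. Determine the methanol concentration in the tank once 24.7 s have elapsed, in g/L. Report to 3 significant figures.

Total volume: dV/dt = Q_in − Q_out = 30.900 L/s, so V(t) = 1480 + 30.900 t and V(24.7) = 2243.2 L.
No methanol enters, so dm/dt = −Q_out · (m/V).
Separate: dm/m = −Q_out dt/V(t) ⇒ ln(m/m₀) = −(Q_out/(Q_in−Q_out)) ln(V/V₀).
m = m₀ (V₀/V)^(Q_out/(Q_in−Q_out)) = 53.7 × (1480/2243.2)^(1.1262) = 33.618 g.
C = m/V = 33.618/2243.2 = 0.014986 g/L.

0.0150 g/L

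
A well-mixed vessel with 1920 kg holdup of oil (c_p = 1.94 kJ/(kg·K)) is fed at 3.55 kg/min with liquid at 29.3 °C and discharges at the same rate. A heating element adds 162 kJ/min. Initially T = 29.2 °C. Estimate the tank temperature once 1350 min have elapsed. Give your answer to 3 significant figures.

50.9 °C

M c_p dT/dt = ṁ c_p (T_in − T) + Q̇.
Rearrange: dT/dt = (T_ss − T)/τ with τ = M/ṁ = 540.85 min and T_ss = T_in + Q̇/(ṁ c_p) = 52.823 °C.
T approaches T_ss exponentially: T(t) = T_ss + (T₀ − T_ss) e^(−t/τ).
T(1350) = 52.823 + (-23.623)·e^(−1350/540.85) = 52.823 + (-23.623)·0.082406 = 50.876 °C.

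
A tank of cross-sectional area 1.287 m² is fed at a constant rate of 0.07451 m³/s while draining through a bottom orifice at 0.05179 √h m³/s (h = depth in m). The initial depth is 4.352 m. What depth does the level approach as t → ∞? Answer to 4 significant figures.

Level balance: A dh/dt = 0.07451 − 0.05179 √h. Setting dh/dt = 0:
Q_in = 0.05179 √h_ss ⇒ √h_ss = 0.07451/0.05179 = 1.43869.
h_ss = 1.43869² = 2.06984 m. (Since h₀ = 4.352 m > h_ss, the level will fall toward this value.)

2.070 m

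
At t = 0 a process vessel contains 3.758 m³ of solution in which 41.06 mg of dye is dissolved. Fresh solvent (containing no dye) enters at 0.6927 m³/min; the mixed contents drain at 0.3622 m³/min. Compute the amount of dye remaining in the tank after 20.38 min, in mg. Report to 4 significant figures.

Total volume: dV/dt = Q_in − Q_out = 0.330500 m³/min, so V(t) = 3.758 + 0.330500 t and V(20.38) = 10.4936 m³.
Solute balance: dm/dt = 0 − Q_out C = −Q_out m/V(t).
dm/m = −Q_out dt/(V₀ + 0.330500 t); integrating gives ln(m/m₀) = −(Q_out/(Q_in−Q_out)) ln(V/V₀).
m = m₀ (V₀/V)^(Q_out/(Q_in−Q_out)) = 41.06 × (3.758/10.4936)^(1.09592) = 13.3253 mg.

13.33 mg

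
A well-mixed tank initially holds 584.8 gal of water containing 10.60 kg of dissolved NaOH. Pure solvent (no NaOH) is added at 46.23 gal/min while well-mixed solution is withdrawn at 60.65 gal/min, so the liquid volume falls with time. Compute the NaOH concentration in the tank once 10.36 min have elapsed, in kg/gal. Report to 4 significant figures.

0.007040 kg/gal

Total volume: dV/dt = Q_in − Q_out = -14.4200 gal/min, so V(t) = 584.8 − 14.4200 t and V(10.36) = 435.409 gal.
Solute balance: dm/dt = 0 − Q_out C = −Q_out m/V(t).
Separate: dm/m = −Q_out dt/V(t) ⇒ ln(m/m₀) = −(Q_out/(Q_in−Q_out)) ln(V/V₀).
m = m₀ (V₀/V)^(Q_out/(Q_in−Q_out)) = 10.60 × (584.8/435.409)^(-4.20596) = 3.06534 kg.
C = m/V = 3.06534/435.409 = 0.00704015 kg/gal.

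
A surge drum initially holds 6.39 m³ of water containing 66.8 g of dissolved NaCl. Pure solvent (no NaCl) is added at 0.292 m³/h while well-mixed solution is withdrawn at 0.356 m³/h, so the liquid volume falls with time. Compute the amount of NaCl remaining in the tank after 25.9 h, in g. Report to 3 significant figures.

12.6 g

Total volume: dV/dt = Q_in − Q_out = -0.064000 m³/h, so V(t) = 6.39 − 0.064000 t and V(25.9) = 4.7324 m³.
No NaCl enters, so dm/dt = −Q_out · (m/V).
dm/m = −Q_out dt/(V₀ − 0.064000 t); integrating gives ln(m/m₀) = −(Q_out/(Q_in−Q_out)) ln(V/V₀).
m = m₀ (V₀/V)^(Q_out/(Q_in−Q_out)) = 66.8 × (6.39/4.7324)^(-5.5625) = 12.570 g.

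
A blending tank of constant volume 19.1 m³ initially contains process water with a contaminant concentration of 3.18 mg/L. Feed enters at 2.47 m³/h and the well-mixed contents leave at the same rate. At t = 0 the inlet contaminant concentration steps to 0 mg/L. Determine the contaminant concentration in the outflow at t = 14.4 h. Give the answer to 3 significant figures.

0.494 mg/L

Mass balance on the solute (V constant): V dC/dt = Q(C_in − C).
Time constant τ = V/Q = 19.1/2.47 = 7.7328 h.
C approaches C_in exponentially: C(t) = C_in + (C₀ − C_in) e^(−t/τ).
C(14.4) = 0 + (3.18 − 0)·e^(−14.4/7.7328) = 0 + (3.1800)·0.15533 = 0.49395 mg/L.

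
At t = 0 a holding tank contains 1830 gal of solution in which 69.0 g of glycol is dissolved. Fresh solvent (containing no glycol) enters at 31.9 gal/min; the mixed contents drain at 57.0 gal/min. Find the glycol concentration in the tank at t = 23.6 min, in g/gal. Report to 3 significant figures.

0.0229 g/gal

Let m(t) be the amount of glycol. Volume: V(t) = V₀ + (Q_in − Q_out) t = 1830 − 25.100 t; V(23.6) = 1237.6 gal.
Species balance (pure solvent in): dm/dt = −Q_out · m/V(t).
dm/m = −Q_out dt/(V₀ − 25.100 t); integrating gives ln(m/m₀) = −(Q_out/(Q_in−Q_out)) ln(V/V₀).
m = m₀ (V₀/V)^(Q_out/(Q_in−Q_out)) = 69.0 × (1830/1237.6)^(-2.2709) = 28.387 g.
C = m/V = 28.387/1237.6 = 0.022936 g/gal.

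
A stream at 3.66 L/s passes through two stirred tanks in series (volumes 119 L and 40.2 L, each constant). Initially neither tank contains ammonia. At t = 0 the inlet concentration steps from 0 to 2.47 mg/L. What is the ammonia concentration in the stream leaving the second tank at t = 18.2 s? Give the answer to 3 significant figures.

Species balance on tank i: dCᵢ/dt = (Cᵢ₋₁ − Cᵢ)/τᵢ with τᵢ = Vᵢ/Q.
τ₁ = 119/3.66 = 32.514 s; τ₂ = 40.2/3.66 = 10.984 s.
Tank 1: C₁ = C_in(1 − e^(−t/τ₁)). Tank 2 (τ₁ ≠ τ₂): C₂ = C_in[1 − (τ₁ e^(−t/τ₁) − τ₂ e^(−t/τ₂))/(τ₁ − τ₂)].
At t = 18.2: e^(−t/τ₁) = 0.57134, e^(−t/τ₂) = 0.19071.
C₂ = 2.47·[1 − (32.514·0.57134 − 10.984·0.19071)/(21.530)] = 2.47·0.23447 = 0.57915 mg/L.

0.579 mg/L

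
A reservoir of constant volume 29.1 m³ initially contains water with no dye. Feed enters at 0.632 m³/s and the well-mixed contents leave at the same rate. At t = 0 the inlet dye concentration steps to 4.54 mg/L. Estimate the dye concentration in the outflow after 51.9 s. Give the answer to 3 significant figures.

Mass balance on the solute (V constant): V dC/dt = Q(C_in − C).
Time constant τ = V/Q = 29.1/0.632 = 46.044 s.
This is linear first-order; C(t) = C_in + (C₀ − C_in) e^(−t/τ).
C(51.9) = 4.54 + (0 − 4.54)·e^(−51.9/46.044) = 4.54 + (-4.5400)·0.32395 = 3.0693 mg/L.

3.07 mg/L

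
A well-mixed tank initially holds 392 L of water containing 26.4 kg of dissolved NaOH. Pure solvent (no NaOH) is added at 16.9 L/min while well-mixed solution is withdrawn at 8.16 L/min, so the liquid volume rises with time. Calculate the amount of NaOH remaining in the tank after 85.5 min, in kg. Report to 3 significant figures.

Total volume: dV/dt = Q_in − Q_out = 8.7400 L/min, so V(t) = 392 + 8.7400 t and V(85.5) = 1139.3 L.
No NaOH enters, so dm/dt = −Q_out · (m/V).
Separate: dm/m = −Q_out dt/V(t) ⇒ ln(m/m₀) = −(Q_out/(Q_in−Q_out)) ln(V/V₀).
m = m₀ (V₀/V)^(Q_out/(Q_in−Q_out)) = 26.4 × (392/1139.3)^(0.93364) = 9.7502 kg.

9.75 kg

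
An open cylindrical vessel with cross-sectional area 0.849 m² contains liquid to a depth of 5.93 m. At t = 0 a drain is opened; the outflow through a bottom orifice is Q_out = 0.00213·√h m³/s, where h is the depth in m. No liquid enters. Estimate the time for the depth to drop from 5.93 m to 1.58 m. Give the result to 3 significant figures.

A dh/dt = −Q_out = −0.00213 √h.
Separate and integrate: 2(√h − √h₀) = −(0.00213/A) t.
t = 2A(√h₀ − √h)/0.00213 = 2·0.849·(√5.93 − √1.58)/0.00213
  = 1.6980 × (2.4352 − 1.2570) / 0.00213 = 939.22 s.

939 s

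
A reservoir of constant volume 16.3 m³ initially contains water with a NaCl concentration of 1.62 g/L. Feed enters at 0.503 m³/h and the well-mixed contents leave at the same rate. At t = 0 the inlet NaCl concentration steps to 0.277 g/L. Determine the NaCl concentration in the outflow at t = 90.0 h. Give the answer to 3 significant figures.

Species balance on the tank: V dC/dt = Q(C_in − C).
So dC/dt = (C_in − C)/τ with τ = V/Q = 16.3/0.503 = 32.406 h.
C approaches C_in exponentially: C(t) = C_in + (C₀ − C_in) e^(−t/τ).
C(90.0) = 0.277 + (1.62 − 0.277)·e^(−90.0/32.406) = 0.277 + (1.3430)·0.062206 = 0.36054 g/L.

0.361 g/L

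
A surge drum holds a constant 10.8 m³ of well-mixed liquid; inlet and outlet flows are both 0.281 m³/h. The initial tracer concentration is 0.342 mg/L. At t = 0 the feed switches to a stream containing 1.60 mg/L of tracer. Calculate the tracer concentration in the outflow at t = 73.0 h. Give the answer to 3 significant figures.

Species balance on the tank: V dC/dt = Q(C_in − C).
Time constant τ = V/Q = 10.8/0.281 = 38.434 h.
Integrating: C(t) = C_in + (C₀ − C_in) e^(−t/τ).
C(73.0) = 1.60 + (0.342 − 1.60)·e^(−73.0/38.434) = 1.60 + (-1.2580)·0.14967 = 1.4117 mg/L.

1.41 mg/L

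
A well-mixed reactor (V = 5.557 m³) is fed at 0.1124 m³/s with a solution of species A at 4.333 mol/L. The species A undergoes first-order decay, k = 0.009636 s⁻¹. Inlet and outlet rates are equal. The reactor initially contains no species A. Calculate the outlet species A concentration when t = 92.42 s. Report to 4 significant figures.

Accumulation = in − out − consumed: V dC/dt = Q C_in − Q C − k V C.
This is linear with rate a = Q/V + k = 0.0298627 s⁻¹.
C_ss = Q C_in/(Q + kV) = 2.93484 mol/L; C(t) = C_ss + (C₀ − C_ss) e^(−a t).
C(92.42) = 2.93484 + (-2.93484)·e^(−0.0298627·92.42) = 2.93484 + (-2.93484)·0.0632972 = 2.74908 mol/L.

2.749 mol/L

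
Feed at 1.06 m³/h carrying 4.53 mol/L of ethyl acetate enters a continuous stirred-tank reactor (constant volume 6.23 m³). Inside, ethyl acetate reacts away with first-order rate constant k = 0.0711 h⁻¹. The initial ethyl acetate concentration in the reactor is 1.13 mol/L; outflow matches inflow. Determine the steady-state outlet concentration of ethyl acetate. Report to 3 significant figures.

Species balance: V dC/dt = Q C_in − Q C − k V C.
Steady state (dC/dt = 0): C_ss = Q C_in/(Q + kV) = C_in/(1 + kV/Q).
C_ss = 1.06·4.53/(1.06 + 0.0711·6.23) = 4.8018/1.5030 = 3.1949 mol/L.

3.19 mol/L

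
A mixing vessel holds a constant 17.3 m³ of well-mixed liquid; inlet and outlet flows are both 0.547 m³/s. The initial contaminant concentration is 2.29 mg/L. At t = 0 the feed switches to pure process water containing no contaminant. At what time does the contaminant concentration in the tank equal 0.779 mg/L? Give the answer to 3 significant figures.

Mass balance on the solute (V constant): V dC/dt = Q(C_in − C), so τ = V/Q = 31.627 s.
C(t) = C_in + (C₀ − C_in) e^(−t/τ). Set C = 0.779 and solve for t:
e^(−t/τ) = (C − C_in)/(C₀ − C_in) = (0.779 − 0)/(2.29 − 0) = 0.34017
t = −τ ln(…) = 31.627 × 1.0783 = 34.103 s.

34.1 s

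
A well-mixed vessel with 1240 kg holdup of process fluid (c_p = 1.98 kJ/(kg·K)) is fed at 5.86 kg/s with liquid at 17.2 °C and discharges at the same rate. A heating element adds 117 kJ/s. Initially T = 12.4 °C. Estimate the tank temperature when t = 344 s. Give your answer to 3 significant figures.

M c_p dT/dt = ṁ c_p (T_in − T) + Q̇.
Rearrange: dT/dt = (T_ss − T)/τ with τ = M/ṁ = 211.60 s and T_ss = T_in + Q̇/(ṁ c_p) = 27.284 °C.
T approaches T_ss exponentially: T(t) = T_ss + (T₀ − T_ss) e^(−t/τ).
T(344) = 27.284 + (-14.884)·e^(−344/211.60) = 27.284 + (-14.884)·0.19678 = 24.355 °C.

24.4 °C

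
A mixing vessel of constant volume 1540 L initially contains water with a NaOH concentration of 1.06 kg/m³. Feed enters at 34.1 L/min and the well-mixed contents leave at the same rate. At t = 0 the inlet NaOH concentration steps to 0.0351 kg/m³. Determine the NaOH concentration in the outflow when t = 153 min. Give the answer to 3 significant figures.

Mass balance on the solute (V constant): V dC/dt = Q(C_in − C).
So dC/dt = (C_in − C)/τ with τ = V/Q = 1540/34.1 = 45.161 min.
This is linear first-order; C(t) = C_in + (C₀ − C_in) e^(−t/τ).
C(153) = 0.0351 + (1.06 − 0.0351)·e^(−153/45.161) = 0.0351 + (1.0249)·0.033781 = 0.069722 kg/m³.

0.0697 kg/m³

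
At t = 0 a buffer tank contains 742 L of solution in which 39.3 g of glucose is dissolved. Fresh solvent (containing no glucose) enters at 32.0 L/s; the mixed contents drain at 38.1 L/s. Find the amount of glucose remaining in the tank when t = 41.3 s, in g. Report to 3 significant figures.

Let m(t) be the amount of glucose. Volume: V(t) = V₀ + (Q_in − Q_out) t = 742 − 6.1000 t; V(41.3) = 490.07 L.
No glucose enters, so dm/dt = −Q_out · (m/V).
Separate: dm/m = −Q_out dt/V(t) ⇒ ln(m/m₀) = −(Q_out/(Q_in−Q_out)) ln(V/V₀).
m = m₀ (V₀/V)^(Q_out/(Q_in−Q_out)) = 39.3 × (742/490.07)^(-6.2459) = 2.9459 g.

2.95 g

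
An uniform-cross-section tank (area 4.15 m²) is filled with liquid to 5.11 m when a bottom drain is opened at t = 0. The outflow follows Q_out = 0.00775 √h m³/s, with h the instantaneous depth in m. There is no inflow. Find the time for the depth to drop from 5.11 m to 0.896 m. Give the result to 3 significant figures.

A dh/dt = −Q_out = −0.00775 √h.
∫ h^(−1/2) dh = −(0.00775/A) ∫ dt, giving 2√h = 2√h₀ − (0.00775/A) t.
t = 2A(√h₀ − √h)/0.00775 = 2·4.15·(√5.11 − √0.896)/0.00775
  = 8.3000 × (2.2605 − 0.94657) / 0.00775 = 1407.2 s.

1410 s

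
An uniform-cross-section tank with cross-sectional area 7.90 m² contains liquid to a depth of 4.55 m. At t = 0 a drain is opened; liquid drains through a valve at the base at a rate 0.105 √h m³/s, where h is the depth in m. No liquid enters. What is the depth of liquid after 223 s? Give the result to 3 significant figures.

0.424 m

A dh/dt = −Q_out = −0.105 √h.
Separate and integrate: 2(√h − √h₀) = −(0.105/A) t.
√h = √4.55 − 0.105·223/(2·7.90) = 2.1331 − 1.4820 = 0.65111.
h = 0.65111² = 0.42395 m.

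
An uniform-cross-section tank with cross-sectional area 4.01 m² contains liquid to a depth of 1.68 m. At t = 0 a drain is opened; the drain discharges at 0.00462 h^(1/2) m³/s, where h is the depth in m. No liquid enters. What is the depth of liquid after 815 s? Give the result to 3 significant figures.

0.683 m

With no inflow, A dh/dt = −0.00462 √h.
This is separable: 2 d(√h)/dt = −0.00462/A, so √h = √h₀ − (0.00462/(2A)) t.
√h = √1.68 − 0.00462·815/(2·4.01) = 1.2961 − 0.46949 = 0.82666.
h = 0.82666² = 0.68337 m.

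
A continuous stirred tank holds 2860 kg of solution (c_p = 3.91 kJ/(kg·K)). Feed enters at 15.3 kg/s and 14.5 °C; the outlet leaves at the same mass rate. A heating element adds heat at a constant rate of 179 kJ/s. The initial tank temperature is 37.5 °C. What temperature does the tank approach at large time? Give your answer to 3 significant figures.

17.5 °C

M c_p dT/dt = ṁ c_p (T_in − T) + Q̇.
At steady state dT/dt = 0 ⇒ T_ss = T_in + Q̇/(ṁ c_p) = 14.5 + 179/(15.3·3.91) = 17.492 °C.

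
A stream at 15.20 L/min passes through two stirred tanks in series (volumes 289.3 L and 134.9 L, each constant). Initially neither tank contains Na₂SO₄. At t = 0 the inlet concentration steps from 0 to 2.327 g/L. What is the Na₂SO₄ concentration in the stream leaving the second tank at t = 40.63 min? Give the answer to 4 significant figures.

Time constants: τᵢ = Vᵢ/Q for each well-mixed tank.
τ₁ = 289.3/15.20 = 19.0329 min; τ₂ = 134.9/15.20 = 8.87500 min.
Tank 1: C₁ = C_in(1 − e^(−t/τ₁)). Tank 2 (τ₁ ≠ τ₂): C₂ = C_in[1 − (τ₁ e^(−t/τ₁) − τ₂ e^(−t/τ₂))/(τ₁ − τ₂)].
At t = 40.63: e^(−t/τ₁) = 0.118277, e^(−t/τ₂) = 0.0102751.
C₂ = 2.327·[1 − (19.0329·0.118277 − 8.87500·0.0102751)/(10.1579)] = 2.327·0.787361 = 1.83219 g/L.

1.832 g/L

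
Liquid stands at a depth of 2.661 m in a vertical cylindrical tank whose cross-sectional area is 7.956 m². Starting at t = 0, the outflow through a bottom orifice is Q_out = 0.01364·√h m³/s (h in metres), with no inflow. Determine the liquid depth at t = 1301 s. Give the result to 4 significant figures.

A dh/dt = −Q_out = −0.01364 √h.
∫ h^(−1/2) dh = −(0.01364/A) ∫ dt, giving 2√h = 2√h₀ − (0.01364/A) t.
√h = √2.661 − 0.01364·1301/(2·7.956) = 1.63126 − 1.11524 = 0.516021.
h = 0.516021² = 0.266278 m.

0.2663 m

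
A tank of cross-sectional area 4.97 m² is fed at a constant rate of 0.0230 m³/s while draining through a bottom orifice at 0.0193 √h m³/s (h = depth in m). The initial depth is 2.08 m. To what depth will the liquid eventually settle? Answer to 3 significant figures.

1.42 m

A dh/dt = Q_in − 0.0193 √h. Steady state requires inflow = outflow:
Q_in = 0.0193 √h_ss ⇒ √h_ss = 0.0230/0.0193 = 1.1917.
h_ss = 1.1917² = 1.4202 m. (Since h₀ = 2.08 m > h_ss, the level will fall toward this value.)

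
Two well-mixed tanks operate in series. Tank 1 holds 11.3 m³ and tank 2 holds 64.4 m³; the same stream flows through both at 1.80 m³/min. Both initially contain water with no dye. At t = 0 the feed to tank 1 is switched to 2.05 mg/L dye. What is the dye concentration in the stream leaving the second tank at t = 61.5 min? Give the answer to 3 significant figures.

1.60 mg/L

Time constants: τᵢ = Vᵢ/Q for each well-mixed tank.
τ₁ = 11.3/1.80 = 6.2778 min; τ₂ = 64.4/1.80 = 35.778 min.
Solving the cascade with C₁(0)=C₂(0)=0 gives C₂(t) = C_in[1 − (τ₁ e^(−t/τ₁) − τ₂ e^(−t/τ₂))/(τ₁ − τ₂)].
At t = 61.5: e^(−t/τ₁) = 5.5648e-05, e^(−t/τ₂) = 0.17926.
C₂ = 2.05·[1 − (6.2778·5.5648e-05 − 35.778·0.17926)/(-29.500)] = 2.05·0.78261 = 1.6044 mg/L.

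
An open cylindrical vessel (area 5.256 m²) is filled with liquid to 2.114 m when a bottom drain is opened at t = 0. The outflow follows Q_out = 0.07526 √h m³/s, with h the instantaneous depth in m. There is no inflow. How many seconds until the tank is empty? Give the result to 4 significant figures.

203.1 s

With no inflow, A dh/dt = −0.07526 √h.
Separate and integrate: 2(√h − √h₀) = −(0.07526/A) t.
Set h = 0: 2√h₀ = (0.07526/A) t_empty ⇒ t_empty = 2A√h₀/0.07526.
t_empty = 2·5.256·√2.114/0.07526 = 10.5120·1.45396/0.07526 = 203.083 s.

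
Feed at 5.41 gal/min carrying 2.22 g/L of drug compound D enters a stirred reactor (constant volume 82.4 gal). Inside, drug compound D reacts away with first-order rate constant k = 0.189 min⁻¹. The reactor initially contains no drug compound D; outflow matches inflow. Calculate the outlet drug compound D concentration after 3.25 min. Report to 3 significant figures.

Accumulation = in − out − consumed: V dC/dt = Q C_in − Q C − k V C.
dC/dt = (Q/V) C_in − (Q/V + k) C; effective rate a = Q/V + k = 0.065655 + 0.189 = 0.25466 min⁻¹.
C_ss = Q C_in/(Q + kV) = 0.57236 g/L; C(t) = C_ss + (C₀ − C_ss) e^(−a t).
C(3.25) = 0.57236 + (-0.57236)·e^(−0.25466·3.25) = 0.57236 + (-0.57236)·0.43708 = 0.32219 g/L.

0.322 g/L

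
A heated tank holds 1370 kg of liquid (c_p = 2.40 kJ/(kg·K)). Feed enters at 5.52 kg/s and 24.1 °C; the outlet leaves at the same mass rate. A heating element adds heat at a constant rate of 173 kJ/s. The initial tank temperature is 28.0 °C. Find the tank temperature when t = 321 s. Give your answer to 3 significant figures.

M c_p dT/dt = ṁ c_p (T_in − T) + Q̇.
τ = M/ṁ = 248.19 s; T_ss = T_in + Q̇/(ṁ c_p) = 24.1 + 173/(5.52·2.40) = 37.159 °C.
T approaches T_ss exponentially: T(t) = T_ss + (T₀ − T_ss) e^(−t/τ).
T(321) = 37.159 + (-9.1586)·e^(−321/248.19) = 37.159 + (-9.1586)·0.27434 = 34.646 °C.

34.6 °C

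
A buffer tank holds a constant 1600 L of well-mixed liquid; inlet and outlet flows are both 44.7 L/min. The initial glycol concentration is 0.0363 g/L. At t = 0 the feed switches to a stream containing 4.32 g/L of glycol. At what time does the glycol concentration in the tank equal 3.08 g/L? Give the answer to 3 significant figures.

44.4 min

Species balance: V dC/dt = Q(C_in − C) ⇒ τ = V/Q = 35.794 min.
C(t) = C_in + (C₀ − C_in) e^(−t/τ). Set C = 3.08 and solve for t:
e^(−t/τ) = (C − C_in)/(C₀ − C_in) = (3.08 − 4.32)/(0.0363 − 4.32) = 0.28947
t = −τ ln(…) = 35.794 × 1.2397 = 44.374 min.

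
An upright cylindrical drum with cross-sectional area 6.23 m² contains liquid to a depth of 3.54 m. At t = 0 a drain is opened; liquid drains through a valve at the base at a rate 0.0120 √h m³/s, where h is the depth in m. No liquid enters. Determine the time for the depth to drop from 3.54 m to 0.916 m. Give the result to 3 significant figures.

960 s

With no inflow, A dh/dt = −0.0120 √h.
Separate and integrate: 2(√h − √h₀) = −(0.0120/A) t.
t = 2A(√h₀ − √h)/0.0120 = 2·6.23·(√3.54 − √0.916)/0.0120
  = 12.460 × (1.8815 − 0.95708) / 0.0120 = 959.85 s.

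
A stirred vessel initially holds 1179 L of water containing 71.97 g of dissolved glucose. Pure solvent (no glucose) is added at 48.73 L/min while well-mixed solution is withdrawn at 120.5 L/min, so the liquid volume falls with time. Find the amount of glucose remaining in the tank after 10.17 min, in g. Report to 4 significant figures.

14.24 g

Let m(t) be the amount of glucose. Volume: V(t) = V₀ + (Q_in − Q_out) t = 1179 − 71.7700 t; V(10.17) = 449.099 L.
Species balance (pure solvent in): dm/dt = −Q_out · m/V(t).
dm/m = −Q_out dt/(V₀ − 71.7700 t); integrating gives ln(m/m₀) = −(Q_out/(Q_in−Q_out)) ln(V/V₀).
m = m₀ (V₀/V)^(Q_out/(Q_in−Q_out)) = 71.97 × (1179/449.099)^(-1.67897) = 14.2355 g.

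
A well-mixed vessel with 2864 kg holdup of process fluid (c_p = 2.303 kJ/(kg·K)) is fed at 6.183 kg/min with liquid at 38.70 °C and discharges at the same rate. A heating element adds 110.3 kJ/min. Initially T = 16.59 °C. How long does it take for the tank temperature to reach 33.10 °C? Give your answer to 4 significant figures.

373.0 min

M c_p dT/dt = ṁ c_p (T_in − T) + Q̇.
τ = M/ṁ = 463.206 min; T_ss = T_in + Q̇/(ṁ c_p) = 46.4461 °C.
T(t) = T_ss + (T₀ − T_ss) e^(−t/τ). Set T = 33.10:
e^(−t/τ) = (33.10 − 46.4461)/(16.59 − 46.4461) = 0.447014
t = −463.206 · ln(0.447014) = 372.957 min.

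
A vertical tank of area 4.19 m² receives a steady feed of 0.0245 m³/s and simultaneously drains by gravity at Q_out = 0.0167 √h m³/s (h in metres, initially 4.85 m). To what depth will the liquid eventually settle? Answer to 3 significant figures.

2.15 m

Accumulation of liquid (constant cross-section A): A dh/dt = Q_in − 0.0167 √h. At steady state dh/dt = 0:
Q_in = 0.0167 √h_ss ⇒ √h_ss = 0.0245/0.0167 = 1.4671.
h_ss = 1.4671² = 2.1523 m. (Since h₀ = 4.85 m > h_ss, the level will fall toward this value.)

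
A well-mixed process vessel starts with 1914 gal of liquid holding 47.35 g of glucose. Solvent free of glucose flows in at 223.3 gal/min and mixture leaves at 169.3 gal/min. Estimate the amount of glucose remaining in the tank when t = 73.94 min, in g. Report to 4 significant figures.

1.383 g

Let m(t) be the amount of glucose. Volume: V(t) = V₀ + (Q_in − Q_out) t = 1914 + 54.0000 t; V(73.94) = 5906.76 gal.
No glucose enters, so dm/dt = −Q_out · (m/V).
dm/m = −Q_out dt/(V₀ + 54.0000 t); integrating gives ln(m/m₀) = −(Q_out/(Q_in−Q_out)) ln(V/V₀).
m = m₀ (V₀/V)^(Q_out/(Q_in−Q_out)) = 47.35 × (1914/5906.76)^(3.13519) = 1.38337 g.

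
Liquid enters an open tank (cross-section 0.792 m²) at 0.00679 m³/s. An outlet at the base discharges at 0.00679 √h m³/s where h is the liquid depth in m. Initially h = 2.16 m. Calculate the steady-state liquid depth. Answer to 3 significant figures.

1.00 m

Mass balance (ρ constant): A dh/dt = Q_in − 0.00679 √h. At steady state dh/dt = 0:
Q_in = 0.00679 √h_ss ⇒ √h_ss = 0.00679/0.00679 = 1.0000.
h_ss = 1.0000² = 1.0000 m. (Since h₀ = 2.16 m > h_ss, the level will fall toward this value.)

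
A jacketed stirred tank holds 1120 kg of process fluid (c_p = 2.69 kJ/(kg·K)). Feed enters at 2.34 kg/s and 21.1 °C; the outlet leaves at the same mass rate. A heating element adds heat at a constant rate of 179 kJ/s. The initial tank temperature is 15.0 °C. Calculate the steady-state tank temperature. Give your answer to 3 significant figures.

49.5 °C

M c_p dT/dt = ṁ c_p (T_in − T) + Q̇.
At steady state dT/dt = 0 ⇒ T_ss = T_in + Q̇/(ṁ c_p) = 21.1 + 179/(2.34·2.69) = 49.537 °C.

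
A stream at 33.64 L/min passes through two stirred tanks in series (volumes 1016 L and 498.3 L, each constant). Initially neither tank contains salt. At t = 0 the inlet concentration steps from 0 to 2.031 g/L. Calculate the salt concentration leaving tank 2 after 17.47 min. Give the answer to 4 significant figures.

0.3969 g/L

Each tank obeys Vᵢ dCᵢ/dt = Q(Cᵢ₋₁ − Cᵢ), so τᵢ = Vᵢ/Q.
τ₁ = 1016/33.64 = 30.2021 min; τ₂ = 498.3/33.64 = 14.8127 min.
Tank 1: C₁ = C_in(1 − e^(−t/τ₁)). Tank 2 (τ₁ ≠ τ₂): C₂ = C_in[1 − (τ₁ e^(−t/τ₁) − τ₂ e^(−t/τ₂))/(τ₁ − τ₂)].
At t = 17.47: e^(−t/τ₁) = 0.560775, e^(−t/τ₂) = 0.307466.
C₂ = 2.031·[1 − (30.2021·0.560775 − 14.8127·0.307466)/(15.3894)] = 2.031·0.195408 = 0.396875 g/L.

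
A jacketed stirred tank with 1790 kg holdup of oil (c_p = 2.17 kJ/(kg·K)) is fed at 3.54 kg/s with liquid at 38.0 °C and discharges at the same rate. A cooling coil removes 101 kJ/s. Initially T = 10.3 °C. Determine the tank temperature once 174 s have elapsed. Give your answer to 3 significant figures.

14.5 °C

M c_p dT/dt = ṁ c_p (T_in − T) − Q̇.
Rearrange: dT/dt = (T_ss − T)/τ with τ = M/ṁ = 505.65 s and T_ss = T_in − Q̇/(ṁ c_p) = 24.852 °C.
Integrating: T(t) = T_ss + (T₀ − T_ss) e^(−t/τ).
T(174) = 24.852 + (-14.552)·e^(−174/505.65) = 24.852 + (-14.552)·0.70885 = 14.537 °C.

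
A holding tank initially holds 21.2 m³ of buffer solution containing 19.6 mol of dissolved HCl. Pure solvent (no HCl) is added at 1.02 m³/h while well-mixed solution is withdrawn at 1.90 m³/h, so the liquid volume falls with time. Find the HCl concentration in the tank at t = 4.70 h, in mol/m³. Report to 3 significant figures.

Let m(t) be the amount of HCl. Volume: V(t) = V₀ + (Q_in − Q_out) t = 21.2 − 0.88000 t; V(4.70) = 17.064 m³.
Species balance (pure solvent in): dm/dt = −Q_out · m/V(t).
Separate: dm/m = −Q_out dt/V(t) ⇒ ln(m/m₀) = −(Q_out/(Q_in−Q_out)) ln(V/V₀).
m = m₀ (V₀/V)^(Q_out/(Q_in−Q_out)) = 19.6 × (21.2/17.064)^(-2.1591) = 12.267 mol.
C = m/V = 12.267/17.064 = 0.71890 mol/m³.

0.719 mol/m³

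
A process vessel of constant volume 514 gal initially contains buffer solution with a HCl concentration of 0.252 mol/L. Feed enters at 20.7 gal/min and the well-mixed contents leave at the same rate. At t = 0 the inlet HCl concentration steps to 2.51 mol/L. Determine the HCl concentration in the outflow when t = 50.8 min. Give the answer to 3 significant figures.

2.22 mol/L

Mass balance on the solute (V constant): V dC/dt = Q(C_in − C).
So dC/dt = (C_in − C)/τ with τ = V/Q = 514/20.7 = 24.831 min.
This is linear first-order; C(t) = C_in + (C₀ − C_in) e^(−t/τ).
C(50.8) = 2.51 + (0.252 − 2.51)·e^(−50.8/24.831) = 2.51 + (-2.2580)·0.12927 = 2.2181 mol/L.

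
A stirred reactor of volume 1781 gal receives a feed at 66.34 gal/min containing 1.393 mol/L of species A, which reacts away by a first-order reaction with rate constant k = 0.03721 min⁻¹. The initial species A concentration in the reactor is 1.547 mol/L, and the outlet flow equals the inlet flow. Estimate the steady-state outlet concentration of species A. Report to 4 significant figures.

0.6969 mol/L

Accumulation = in − out − consumed: V dC/dt = Q C_in − Q C − k V C.
At steady state: 0 = Q C_in − (Q + kV) C_ss, so C_ss = Q C_in/(Q + kV).
C_ss = 66.34·1.393/(66.34 + 0.03721·1781) = 92.4116/132.611 = 0.696862 mol/L.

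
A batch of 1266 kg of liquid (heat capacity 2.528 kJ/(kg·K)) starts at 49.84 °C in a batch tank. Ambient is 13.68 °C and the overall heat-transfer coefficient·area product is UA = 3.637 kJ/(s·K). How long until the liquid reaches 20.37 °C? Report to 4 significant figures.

M c_p dT/dt = −UA(T − T_amb).
τ = M c_p/UA = 879.969 s; T_ss = T_amb = 13.6800 °C.
T(t) = T_ss + (T₀ − T_ss)e^(−t/τ); set T = 20.37:
t = −τ ln[(T − T_ss)/(T₀ − T_ss)] = −879.969 · ln(0.185011) = 1484.81 s.

1485 s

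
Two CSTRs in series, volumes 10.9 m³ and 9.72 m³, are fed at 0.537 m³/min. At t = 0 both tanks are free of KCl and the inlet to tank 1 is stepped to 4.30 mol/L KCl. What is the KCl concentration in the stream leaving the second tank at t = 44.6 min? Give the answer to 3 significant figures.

Each tank obeys Vᵢ dCᵢ/dt = Q(Cᵢ₋₁ − Cᵢ), so τᵢ = Vᵢ/Q.
τ₁ = 10.9/0.537 = 20.298 min; τ₂ = 9.72/0.537 = 18.101 min.
Solving the cascade with C₁(0)=C₂(0)=0 gives C₂(t) = C_in[1 − (τ₁ e^(−t/τ₁) − τ₂ e^(−t/τ₂))/(τ₁ − τ₂)].
At t = 44.6: e^(−t/τ₁) = 0.11111, e^(−t/τ₂) = 0.085093.
C₂ = 4.30·[1 − (20.298·0.11111 − 18.101·0.085093)/(2.1974)] = 4.30·0.67461 = 2.9008 mol/L.

2.90 mol/L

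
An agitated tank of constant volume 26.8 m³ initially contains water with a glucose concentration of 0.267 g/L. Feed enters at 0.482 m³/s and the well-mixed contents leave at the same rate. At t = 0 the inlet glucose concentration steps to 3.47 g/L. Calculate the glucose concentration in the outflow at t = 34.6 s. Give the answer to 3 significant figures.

Unsteady species balance (constant V, well mixed): V dC/dt = Q(C_in − C).
So dC/dt = (C_in − C)/τ with τ = V/Q = 26.8/0.482 = 55.602 s.
Solution: C(t) = C_in + (C₀ − C_in) e^(−t/τ).
C(34.6) = 3.47 + (0.267 − 3.47)·e^(−34.6/55.602) = 3.47 + (-3.2030)·0.53672 = 1.7509 g/L.

1.75 g/L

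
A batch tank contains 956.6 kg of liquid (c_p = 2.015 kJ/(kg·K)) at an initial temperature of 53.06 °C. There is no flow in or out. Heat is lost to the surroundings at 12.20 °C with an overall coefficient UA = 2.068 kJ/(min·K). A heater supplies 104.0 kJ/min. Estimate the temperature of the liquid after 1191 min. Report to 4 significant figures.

59.86 °C

M c_p dT/dt = −UA(T − T_amb) + Q̇.
dT/dt = (T_ss − T)/τ with T_ss = T_amb + Q̇/UA = 12.20 + 104.0/2.068 = 62.4901 °C, τ = M c_p/UA = 956.6·2.015/2.068 = 932.084 min.
This is linear first-order; T(t) = T_ss + (T₀ − T_ss) e^(−t/τ).
T(1191) = 62.4901 + (-9.43014)·0.278655 = 59.8624 °C.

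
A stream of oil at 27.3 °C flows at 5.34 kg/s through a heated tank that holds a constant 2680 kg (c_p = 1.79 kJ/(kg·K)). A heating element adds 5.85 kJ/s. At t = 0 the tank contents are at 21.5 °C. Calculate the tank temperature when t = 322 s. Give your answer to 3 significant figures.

24.5 °C

M c_p dT/dt = ṁ c_p (T_in − T) + Q̇.
Rearrange: dT/dt = (T_ss − T)/τ with τ = M/ṁ = 501.87 s and T_ss = T_in + Q̇/(ṁ c_p) = 27.912 °C.
T approaches T_ss exponentially: T(t) = T_ss + (T₀ − T_ss) e^(−t/τ).
T(322) = 27.912 + (-6.4120)·e^(−322/501.87) = 27.912 + (-6.4120)·0.52645 = 24.536 °C.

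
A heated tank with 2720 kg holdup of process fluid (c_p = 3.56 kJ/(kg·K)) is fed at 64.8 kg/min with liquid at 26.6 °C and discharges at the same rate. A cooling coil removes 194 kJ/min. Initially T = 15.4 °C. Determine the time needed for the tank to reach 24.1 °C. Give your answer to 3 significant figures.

M c_p dT/dt = ṁ c_p (T_in − T) − Q̇.
τ = M/ṁ = 41.975 min; T_ss = T_in − Q̇/(ṁ c_p) = 25.759 °C.
T(t) = T_ss + (T₀ − T_ss) e^(−t/τ). Set T = 24.1:
e^(−t/τ) = (24.1 − 25.759)/(15.4 − 25.759) = 0.16015
t = −41.975 · ln(0.16015) = 76.883 min.

76.9 min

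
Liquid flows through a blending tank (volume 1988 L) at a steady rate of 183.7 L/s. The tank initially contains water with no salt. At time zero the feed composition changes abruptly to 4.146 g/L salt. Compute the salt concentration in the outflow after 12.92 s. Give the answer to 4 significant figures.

Unsteady species balance (constant V, well mixed): V dC/dt = Q(C_in − C).
So dC/dt = (C_in − C)/τ with τ = V/Q = 1988/183.7 = 10.8220 s.
Solution: C(t) = C_in + (C₀ − C_in) e^(−t/τ).
C(12.92) = 4.146 + (0 − 4.146)·e^(−12.92/10.8220) = 4.146 + (-4.14600)·0.303048 = 2.88956 g/L.

2.890 g/L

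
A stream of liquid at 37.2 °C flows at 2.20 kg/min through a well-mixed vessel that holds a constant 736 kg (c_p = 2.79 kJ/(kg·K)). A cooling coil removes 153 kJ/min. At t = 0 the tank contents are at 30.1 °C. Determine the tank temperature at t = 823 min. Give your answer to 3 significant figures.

Energy balance: M c_p dT/dt = ṁ c_p (T_in − T) − 153.
τ = M/ṁ = 334.55 min; T_ss = T_in − Q̇/(ṁ c_p) = 37.2 − 153/(2.20·2.79) = 12.273 °C.
T approaches T_ss exponentially: T(t) = T_ss + (T₀ − T_ss) e^(−t/τ).
T(823) = 12.273 + (17.827)·e^(−823/334.55) = 12.273 + (17.827)·0.085430 = 13.796 °C.

13.8 °C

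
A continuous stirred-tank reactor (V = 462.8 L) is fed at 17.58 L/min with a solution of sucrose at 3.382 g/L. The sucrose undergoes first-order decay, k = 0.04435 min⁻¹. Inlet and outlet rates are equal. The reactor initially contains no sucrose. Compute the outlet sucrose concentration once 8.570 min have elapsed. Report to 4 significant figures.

0.7898 g/L

Accumulation = in − out − consumed: V dC/dt = Q C_in − Q C − k V C.
This is linear with rate a = Q/V + k = 0.0823362 min⁻¹.
C_ss = Q C_in/(Q + kV) = 1.56030 g/L; C(t) = C_ss + (C₀ − C_ss) e^(−a t).
C(8.570) = 1.56030 + (-1.56030)·e^(−0.0823362·8.570) = 1.56030 + (-1.56030)·0.493802 = 0.789822 g/L.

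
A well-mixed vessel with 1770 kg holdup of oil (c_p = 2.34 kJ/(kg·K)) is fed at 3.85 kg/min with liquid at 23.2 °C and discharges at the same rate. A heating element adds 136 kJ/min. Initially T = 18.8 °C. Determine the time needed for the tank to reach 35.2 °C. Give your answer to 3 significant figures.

M c_p dT/dt = ṁ c_p (T_in − T) + Q̇.
τ = M/ṁ = 459.74 min; T_ss = T_in + Q̇/(ṁ c_p) = 38.296 °C.
T(t) = T_ss + (T₀ − T_ss) e^(−t/τ). Set T = 35.2:
e^(−t/τ) = (35.2 − 38.296)/(18.8 − 38.296) = 0.15880
t = −459.74 · ln(0.15880) = 845.97 min.

846 min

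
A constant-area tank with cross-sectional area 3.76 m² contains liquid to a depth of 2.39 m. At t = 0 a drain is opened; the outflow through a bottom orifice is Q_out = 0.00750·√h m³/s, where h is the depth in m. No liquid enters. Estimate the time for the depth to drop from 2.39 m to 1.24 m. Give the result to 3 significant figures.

434 s

With no inflow, A dh/dt = −0.00750 √h.
∫ h^(−1/2) dh = −(0.00750/A) ∫ dt, giving 2√h = 2√h₀ − (0.00750/A) t.
t = 2A(√h₀ − √h)/0.00750 = 2·3.76·(√2.39 − √1.24)/0.00750
  = 7.5200 × (1.5460 − 1.1136) / 0.00750 = 433.56 s.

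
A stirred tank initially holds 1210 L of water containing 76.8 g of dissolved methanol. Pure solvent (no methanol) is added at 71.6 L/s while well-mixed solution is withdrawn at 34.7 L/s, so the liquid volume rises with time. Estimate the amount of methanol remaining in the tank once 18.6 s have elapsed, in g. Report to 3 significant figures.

Total volume: dV/dt = Q_in − Q_out = 36.900 L/s, so V(t) = 1210 + 36.900 t and V(18.6) = 1896.3 L.
Solute balance: dm/dt = 0 − Q_out C = −Q_out m/V(t).
dm/m = −Q_out dt/(V₀ + 36.900 t); integrating gives ln(m/m₀) = −(Q_out/(Q_in−Q_out)) ln(V/V₀).
m = m₀ (V₀/V)^(Q_out/(Q_in−Q_out)) = 76.8 × (1210/1896.3)^(0.94038) = 50.334 g.

50.3 g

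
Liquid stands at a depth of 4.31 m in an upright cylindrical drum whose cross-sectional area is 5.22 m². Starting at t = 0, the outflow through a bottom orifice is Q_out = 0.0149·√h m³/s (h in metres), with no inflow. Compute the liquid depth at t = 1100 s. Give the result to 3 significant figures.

Volume balance on the tank: A dh/dt = −0.0149 √h.
Separate and integrate: 2(√h − √h₀) = −(0.0149/A) t.
√h = √4.31 − 0.0149·1100/(2·5.22) = 2.0761 − 1.5699 = 0.50613.
h = 0.50613² = 0.25617 m.

0.256 m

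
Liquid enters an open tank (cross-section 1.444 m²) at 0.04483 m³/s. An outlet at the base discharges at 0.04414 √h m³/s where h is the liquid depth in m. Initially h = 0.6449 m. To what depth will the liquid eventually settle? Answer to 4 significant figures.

1.032 m

Unsteady balance on liquid volume: A dh/dt = Q_in − 0.04414 √h. At steady state dh/dt = 0:
Q_in = 0.04414 √h_ss ⇒ √h_ss = 0.04483/0.04414 = 1.01563.
h_ss = 1.01563² = 1.03151 m. (Since h₀ = 0.6449 m < h_ss, the level will rise toward this value.)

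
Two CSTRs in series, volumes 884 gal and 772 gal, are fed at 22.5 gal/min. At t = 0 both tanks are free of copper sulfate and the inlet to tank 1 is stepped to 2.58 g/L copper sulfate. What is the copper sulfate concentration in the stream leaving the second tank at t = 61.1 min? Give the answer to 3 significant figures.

Time constants: τᵢ = Vᵢ/Q for each well-mixed tank.
τ₁ = 884/22.5 = 39.289 min; τ₂ = 772/22.5 = 34.311 min.
Tank 1: C₁ = C_in(1 − e^(−t/τ₁)). Tank 2 (τ₁ ≠ τ₂): C₂ = C_in[1 − (τ₁ e^(−t/τ₁) − τ₂ e^(−t/τ₂))/(τ₁ − τ₂)].
At t = 61.1: e^(−t/τ₁) = 0.21116, e^(−t/τ₂) = 0.16851.
C₂ = 2.58·[1 − (39.289·0.21116 − 34.311·0.16851)/(4.9778)] = 2.58·0.49487 = 1.2768 g/L.

1.28 g/L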